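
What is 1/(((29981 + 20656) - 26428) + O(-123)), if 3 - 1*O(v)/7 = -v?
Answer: 1/23369 ≈ 4.2792e-5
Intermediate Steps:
O(v) = 21 + 7*v (O(v) = 21 - (-7)*v = 21 + 7*v)
1/(((29981 + 20656) - 26428) + O(-123)) = 1/(((29981 + 20656) - 26428) + (21 + 7*(-123))) = 1/((50637 - 26428) + (21 - 861)) = 1/(24209 - 840) = 1/23369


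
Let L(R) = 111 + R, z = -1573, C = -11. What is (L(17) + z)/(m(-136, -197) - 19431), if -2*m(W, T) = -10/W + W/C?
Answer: 2161720/29078079 ≈ 0.074342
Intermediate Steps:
m(W, T) = 5/W + W/22 (m(W, T) = -(-10/W + W/(-11))/2 = -(-10/W + W*(-1/11))/2 = -(-10/W - W/11)/2 = 5/W + W/22)
(L(17) + z)/(m(-136, -197) - 19431) = ((111 + 17) - 1573)/((5/(-136) + (1/22)*(-136)) - 19431) = (128 - 1573)/((5*(-1/136) - 68/11) - 19431) = -1445/((-5/136 - 68/11) - 19431) = -1445/(-9303/1496 - 19431) = -1445/(-29078079/1496) = -1445*(-1496/29078079) = 2161720/29078079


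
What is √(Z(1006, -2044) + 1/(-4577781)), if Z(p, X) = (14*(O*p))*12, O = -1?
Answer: I*√3541744980025058469/4577781 ≈ 411.11*I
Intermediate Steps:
Z(p, X) = -168*p (Z(p, X) = (14*(-p))*12 = -14*p*12 = -168*p)
√(Z(1006, -2044) + 1/(-4577781)) = √(-168*1006 + 1/(-4577781)) = √(-169008 - 1/4577781) = √(-773681611249/4577781) = I*√3541744980025058469/4577781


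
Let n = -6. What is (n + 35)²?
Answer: 841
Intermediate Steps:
(n + 35)² = (-6 + 35)² = 29² = 841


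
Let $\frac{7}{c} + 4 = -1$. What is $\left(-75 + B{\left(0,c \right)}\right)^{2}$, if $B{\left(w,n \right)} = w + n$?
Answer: $\frac{145924}{25} \approx 5837.0$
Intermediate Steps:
$c = - \frac{7}{5}$ ($c = \frac{7}{-4 - 1} = \frac{7}{-5} = 7 \left(- \frac{1}{5}\right) = - \frac{7}{5} \approx -1.4$)
$B{\left(w,n \right)} = n + w$
$\left(-75 + B{\left(0,c \right)}\right)^{2} = \left(-75 + \left(- \frac{7}{5} + 0\right)\right)^{2} = \left(-75 - \frac{7}{5}\right)^{2} = \left(- \frac{382}{5}\right)^{2} = \frac{145924}{25}$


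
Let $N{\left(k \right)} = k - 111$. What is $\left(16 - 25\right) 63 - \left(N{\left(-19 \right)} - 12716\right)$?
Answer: $12279$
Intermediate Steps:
$N{\left(k \right)} = -111 + k$
$\left(16 - 25\right) 63 - \left(N{\left(-19 \right)} - 12716\right) = \left(16 - 25\right) 63 - \left(\left(-111 - 19\right) - 12716\right) = \left(-9\right) 63 - \left(-130 - 12716\right) = -567 - -12846 = -567 + 12846 = 12279$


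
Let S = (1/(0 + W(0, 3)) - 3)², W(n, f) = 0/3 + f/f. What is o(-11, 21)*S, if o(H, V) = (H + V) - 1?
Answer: 36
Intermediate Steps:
W(n, f) = 1 (W(n, f) = 0*(⅓) + 1 = 0 + 1 = 1)
o(H, V) = -1 + H + V
S = 4 (S = (1/(0 + 1) - 3)² = (1/1 - 3)² = (1 - 3)² = (-2)² = 4)
o(-11, 21)*S = (-1 - 11 + 21)*4 = 9*4 = 36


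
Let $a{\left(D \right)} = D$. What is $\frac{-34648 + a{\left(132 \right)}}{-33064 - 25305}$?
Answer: $\frac{34516}{58369} \approx 0.59134$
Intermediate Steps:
$\frac{-34648 + a{\left(132 \right)}}{-33064 - 25305} = \frac{-34648 + 132}{-33064 - 25305} = - \frac{34516}{-33064 - 25305} = - \frac{34516}{-58369} = \left(-34516\right) \left(- \frac{1}{58369}\right) = \frac{34516}{58369}$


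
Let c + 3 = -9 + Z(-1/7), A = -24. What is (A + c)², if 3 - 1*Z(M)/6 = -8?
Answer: 900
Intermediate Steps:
Z(M) = 66 (Z(M) = 18 - 6*(-8) = 18 + 48 = 66)
c = 54 (c = -3 + (-9 + 66) = -3 + 57 = 54)
(A + c)² = (-24 + 54)² = 30² = 900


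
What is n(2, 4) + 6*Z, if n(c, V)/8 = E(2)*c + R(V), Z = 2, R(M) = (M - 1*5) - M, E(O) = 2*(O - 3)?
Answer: -60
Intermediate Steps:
E(O) = -6 + 2*O (E(O) = 2*(-3 + O) = -6 + 2*O)
R(M) = -5 (R(M) = (M - 5) - M = (-5 + M) - M = -5)
n(c, V) = -40 - 16*c (n(c, V) = 8*((-6 + 2*2)*c - 5) = 8*((-6 + 4)*c - 5) = 8*(-2*c - 5) = 8*(-5 - 2*c) = -40 - 16*c)
n(2, 4) + 6*Z = (-40 - 16*2) + 6*2 = (-40 - 32) + 12 = -72 + 12 = -60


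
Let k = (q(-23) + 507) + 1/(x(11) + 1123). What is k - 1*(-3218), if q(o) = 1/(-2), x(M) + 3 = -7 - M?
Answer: 2052200/551 ≈ 3724.5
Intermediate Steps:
x(M) = -10 - M (x(M) = -3 + (-7 - M) = -10 - M)
q(o) = -½
k = 279082/551 (k = (-½ + 507) + 1/((-10 - 1*11) + 1123) = 1013/2 + 1/((-10 - 11) + 1123) = 1013/2 + 1/(-21 + 1123) = 1013/2 + 1/1102 = 279082/551 ≈ 506.50)
k - 1*(-3218) = 279082/551 - 1*(-3218) = 279082/551 + 3218 = 2052200/551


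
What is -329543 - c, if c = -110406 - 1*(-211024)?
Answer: -430161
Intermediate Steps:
c = 100618 (c = -110406 + 211024 = 100618)
-329543 - c = -329543 - 1*100618 = -329543 - 100618 = -430161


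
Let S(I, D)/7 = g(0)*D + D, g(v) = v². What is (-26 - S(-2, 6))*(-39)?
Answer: 2652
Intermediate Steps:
S(I, D) = 7*D (S(I, D) = 7*(0²*D + D) = 7*(0*D + D) = 7*(0 + D) = 7*D)
(-26 - S(-2, 6))*(-39) = (-26 - 7*6)*(-39) = (-26 - 1*42)*(-39) = (-26 - 42)*(-39) = -68*(-39) = 2652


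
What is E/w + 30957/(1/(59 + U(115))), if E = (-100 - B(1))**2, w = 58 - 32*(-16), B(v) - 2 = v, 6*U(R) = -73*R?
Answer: -11823943453/285 ≈ -4.1487e+7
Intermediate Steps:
U(R) = -73*R/6 (U(R) = (-73*R)/6 = -73*R/6)
B(v) = 2 + v
w = 570 (w = 58 + 512 = 570)
E = 10609 (E = (-100 - (2 + 1))**2 = (-100 - 1*3)**2 = (-100 - 3)**2 = (-103)**2 = 10609)
E/w + 30957/(1/(59 + U(115))) = 10609/570 + 30957/(1/(59 - 73/6*115)) = 10609*(1/570) + 30957/(1/(59 - 8395/6)) = 10609/570 + 30957/(1/(-8041/6)) = 10609/570 + 30957/(-6/8041) = 10609/570 + 30957*(-8041/6) = 10609/570 - 82975079/2 = -11823943453/285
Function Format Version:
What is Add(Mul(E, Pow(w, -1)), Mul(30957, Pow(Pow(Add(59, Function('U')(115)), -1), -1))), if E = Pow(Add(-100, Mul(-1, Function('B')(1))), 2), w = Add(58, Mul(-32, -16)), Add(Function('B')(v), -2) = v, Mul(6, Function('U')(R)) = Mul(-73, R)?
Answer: Rational(-11823943453, 285) ≈ -4.1487e+7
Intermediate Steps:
Function('U')(R) = Mul(Rational(-73, 6), R) (Function('U')(R) = Mul(Rational(1, 6), Mul(-73, R)) = Mul(Rational(-73, 6), R))
Function('B')(v) = Add(2, v)
w = 570 (w = Add(58, 512) = 570)
E = 10609 (E = Pow(Add(-100, Mul(-1, Add(2, 1))), 2) = Pow(Add(-100, Mul(-1, 3)), 2) = Pow(Add(-100, -3), 2) = Pow(-103, 2) = 10609)
Add(Mul(E, Pow(w, -1)), Mul(30957, Pow(Pow(Add(59, Function('U')(115)), -1), -1))) = Add(Mul(10609, Pow(570, -1)), Mul(30957, Pow(Pow(Add(59, Mul(Rational(-73, 6), 115)), -1), -1))) = Add(Mul(10609, Rational(1, 570)), Mul(30957, Pow(Pow(Add(59, Rational(-8395, 6)), -1), -1))) = Add(Rational(10609, 570), Mul(30957, Pow(Pow(Rational(-8041, 6), -1), -1))) = Add(Rational(10609, 570), Mul(30957, Pow(Rational(-6, 8041), -1))) = Add(Rational(10609, 570), Mul(30957, Rational(-8041, 6))) = Add(Rational(10609, 570), Rational(-82975079, 2)) = Rational(-11823943453, 285)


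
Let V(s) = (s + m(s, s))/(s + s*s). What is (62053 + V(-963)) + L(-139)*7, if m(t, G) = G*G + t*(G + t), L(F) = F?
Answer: 29380924/481 ≈ 61083.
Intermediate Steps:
m(t, G) = G² + t*(G + t)
V(s) = (s + 3*s²)/(s + s²) (V(s) = (s + (s² + s² + s*s))/(s + s*s) = (s + (s² + s² + s²))/(s + s²) = (s + 3*s²)/(s + s²))
(62053 + V(-963)) + L(-139)*7 = (62053 + (1 + 3*(-963))/(1 - 963)) - 139*7 = (62053 + (1 - 2889)/(-962)) - 973 = (62053 - 1/962*(-2888)) - 973 = (62053 + 1444/481) - 973 = 29848937/481 - 973 = 29380924/481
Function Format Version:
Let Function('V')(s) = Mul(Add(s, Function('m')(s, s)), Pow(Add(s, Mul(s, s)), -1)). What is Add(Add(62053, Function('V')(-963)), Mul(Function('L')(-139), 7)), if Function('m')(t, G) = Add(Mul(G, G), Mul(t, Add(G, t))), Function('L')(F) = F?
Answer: Rational(29380924, 481) ≈ 61083.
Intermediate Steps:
Function('m')(t, G) = Add(Pow(G, 2), Mul(t, Add(G, t)))
Function('V')(s) = Mul(Pow(Add(s, Pow(s, 2)), -1), Add(s, Mul(3, Pow(s, 2)))) (Function('V')(s) = Mul(Add(s, Add(Pow(s, 2), Pow(s, 2), Mul(s, s))), Pow(Add(s, Mul(s, s)), -1)) = Mul(Add(s, Add(Pow(s, 2), Pow(s, 2), Pow(s, 2))), Pow(Add(s, Pow(s, 2)), -1)) = Mul(Add(s, Mul(3, Pow(s, 2))), Pow(Add(s, Pow(s, 2)), -1)) = Mul(Pow(Add(s, Pow(s, 2)), -1), Add(s, Mul(3, Pow(s, 2)))))
Add(Add(62053, Function('V')(-963)), Mul(Function('L')(-139), 7)) = Add(Add(62053, Mul(Pow(Add(1, -963), -1), Add(1, Mul(3, -963)))), Mul(-139, 7)) = Add(Add(62053, Mul(Pow(-962, -1), Add(1, -2889))), -973) = Add(Add(62053, Mul(Rational(-1, 962), -2888)), -973) = Add(Add(62053, Rational(1444, 481)), -973) = Add(Rational(29848937, 481), -973) = Rational(29380924, 481)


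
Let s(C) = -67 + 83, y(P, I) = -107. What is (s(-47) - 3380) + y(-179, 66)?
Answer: -3471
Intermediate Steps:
s(C) = 16
(s(-47) - 3380) + y(-179, 66) = (16 - 3380) - 107 = -3364 - 107 = -3471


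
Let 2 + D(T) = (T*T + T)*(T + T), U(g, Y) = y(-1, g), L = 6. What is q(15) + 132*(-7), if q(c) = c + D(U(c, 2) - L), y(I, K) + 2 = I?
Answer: -2207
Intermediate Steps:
y(I, K) = -2 + I
U(g, Y) = -3 (U(g, Y) = -2 - 1 = -3)
D(T) = -2 + 2*T*(T + T**2) (D(T) = -2 + (T*T + T)*(T + T) = -2 + (T**2 + T)*(2*T) = -2 + (T + T**2)*(2*T) = -2 + 2*T*(T + T**2))
q(c) = -1298 + c (q(c) = c + (-2 + 2*(-3 - 1*6)**2 + 2*(-3 - 1*6)**3) = c + (-2 + 2*(-3 - 6)**2 + 2*(-3 - 6)**3) = c + (-2 + 2*(-9)**2 + 2*(-9)**3) = c + (-2 + 2*81 + 2*(-729)) = c + (-2 + 162 - 1458) = c - 1298 = -1298 + c)
q(15) + 132*(-7) = (-1298 + 15) + 132*(-7) = -1283 - 924 = -2207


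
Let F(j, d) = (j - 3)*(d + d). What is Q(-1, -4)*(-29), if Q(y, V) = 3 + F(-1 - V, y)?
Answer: -87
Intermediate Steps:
F(j, d) = 2*d*(-3 + j) (F(j, d) = (-3 + j)*(2*d) = 2*d*(-3 + j))
Q(y, V) = 3 + 2*y*(-4 - V) (Q(y, V) = 3 + 2*y*(-3 + (-1 - V)) = 3 + 2*y*(-4 - V))
Q(-1, -4)*(-29) = (3 - 2*(-1)*(4 - 4))*(-29) = (3 - 2*(-1)*0)*(-29) = (3 + 0)*(-29) = 3*(-29) = -87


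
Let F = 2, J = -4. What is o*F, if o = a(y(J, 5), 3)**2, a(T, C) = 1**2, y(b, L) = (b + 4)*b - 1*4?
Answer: 2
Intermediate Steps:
y(b, L) = -4 + b*(4 + b) (y(b, L) = (4 + b)*b - 4 = b*(4 + b) - 4 = -4 + b*(4 + b))
a(T, C) = 1
o = 1 (o = 1**2 = 1)
o*F = 1*2 = 2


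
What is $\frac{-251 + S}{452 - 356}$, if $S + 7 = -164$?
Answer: $- \frac{211}{48} \approx -4.3958$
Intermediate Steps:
$S = -171$ ($S = -7 - 164 = -171$)
$\frac{-251 + S}{452 - 356} = \frac{-251 - 171}{452 - 356} = - \frac{422}{96} = \left(-422\right) \frac{1}{96} = - \frac{211}{48}$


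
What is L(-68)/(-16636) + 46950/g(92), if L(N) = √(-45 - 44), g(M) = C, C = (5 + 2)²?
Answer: 46950/49 - I*√89/16636 ≈ 958.16 - 0.00056708*I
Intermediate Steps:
C = 49 (C = 7² = 49)
g(M) = 49
L(N) = I*√89 (L(N) = √(-89) = I*√89)
L(-68)/(-16636) + 46950/g(92) = (I*√89)/(-16636) + 46950/49 = (I*√89)*(-1/16636) + 46950*(1/49) = -I*√89/16636 + 46950/49 = 46950/49 - I*√89/16636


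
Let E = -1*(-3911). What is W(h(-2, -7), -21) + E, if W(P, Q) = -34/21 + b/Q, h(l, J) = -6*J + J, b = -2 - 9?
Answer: 82108/21 ≈ 3909.9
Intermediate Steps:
b = -11
h(l, J) = -5*J
W(P, Q) = -34/21 - 11/Q
E = 3911
W(h(-2, -7), -21) + E = (-34/21 - 11/(-21)) + 3911 = (-34/21 - 11*(-1/21)) + 3911 = (-34/21 + 11/21) + 3911 = -23/21 + 3911 = 82108/21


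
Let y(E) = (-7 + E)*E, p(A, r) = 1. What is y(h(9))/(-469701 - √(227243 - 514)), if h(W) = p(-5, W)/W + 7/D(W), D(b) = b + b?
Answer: 6106113/882475210688 - 13*√226729/882475210688 ≈ 6.9123e-6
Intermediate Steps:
D(b) = 2*b
h(W) = 9/(2*W) (h(W) = 1/W + 7/((2*W)) = 1/W + 7*(1/(2*W)) = 1/W + 7/(2*W) = 9/(2*W))
y(E) = E*(-7 + E)
y(h(9))/(-469701 - √(227243 - 514)) = (((9/2)/9)*(-7 + (9/2)/9))/(-469701 - √(227243 - 514)) = (((9/2)*(⅑))*(-7 + (9/2)*(⅑)))/(-469701 - √226729) = ((-7 + ½)/2)/(-469701 - √226729) = ((½)*(-13/2))/(-469701 - √226729) = -13/(4*(-469701 - √226729))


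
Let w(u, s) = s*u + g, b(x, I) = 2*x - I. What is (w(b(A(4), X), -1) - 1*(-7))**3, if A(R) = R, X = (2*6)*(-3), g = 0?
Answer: -50653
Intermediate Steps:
X = -36 (X = 12*(-3) = -36)
b(x, I) = -I + 2*x
w(u, s) = s*u (w(u, s) = s*u + 0 = s*u)
(w(b(A(4), X), -1) - 1*(-7))**3 = (-(-1*(-36) + 2*4) - 1*(-7))**3 = (-(36 + 8) + 7)**3 = (-1*44 + 7)**3 = (-44 + 7)**3 = (-37)**3 = -50653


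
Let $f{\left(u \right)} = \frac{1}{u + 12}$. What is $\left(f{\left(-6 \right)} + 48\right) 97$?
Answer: $\frac{28033}{6} \approx 4672.2$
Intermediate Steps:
$f{\left(u \right)} = \frac{1}{12 + u}$
$\left(f{\left(-6 \right)} + 48\right) 97 = \left(\frac{1}{12 - 6} + 48\right) 97 = \left(\frac{1}{6} + 48\right) 97 = \frac{289}{6} \cdot 97 = \frac{28033}{6}$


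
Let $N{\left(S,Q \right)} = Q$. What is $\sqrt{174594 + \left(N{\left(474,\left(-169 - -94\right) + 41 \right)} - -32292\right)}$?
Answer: $2 \sqrt{51713} \approx 454.81$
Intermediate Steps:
$\sqrt{174594 + \left(N{\left(474,\left(-169 - -94\right) + 41 \right)} - -32292\right)} = \sqrt{174594 + \left(\left(\left(-169 - -94\right) + 41\right) - -32292\right)} = \sqrt{174594 + \left(\left(\left(-169 + 94\right) + 41\right) + 32292\right)} = \sqrt{174594 + \left(\left(-75 + 41\right) + 32292\right)} = \sqrt{174594 + \left(-34 + 32292\right)} = \sqrt{174594 + 32258} = \sqrt{206852} = 2 \sqrt{51713}$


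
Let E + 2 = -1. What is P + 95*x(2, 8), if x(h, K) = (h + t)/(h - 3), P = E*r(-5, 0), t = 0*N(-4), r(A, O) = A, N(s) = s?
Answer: -175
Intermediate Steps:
E = -3 (E = -2 - 1 = -3)
t = 0 (t = 0*(-4) = 0)
P = 15 (P = -3*(-5) = 15)
x(h, K) = h/(-3 + h) (x(h, K) = (h + 0)/(h - 3) = h/(-3 + h))
P + 95*x(2, 8) = 15 + 95*(2/(-3 + 2)) = 15 + 95*(2/(-1)) = 15 + 95*(2*(-1)) = 15 + 95*(-2) = 15 - 190 = -175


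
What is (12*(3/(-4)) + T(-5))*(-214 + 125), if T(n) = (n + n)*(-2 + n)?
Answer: -5429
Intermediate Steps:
T(n) = 2*n*(-2 + n) (T(n) = (2*n)*(-2 + n) = 2*n*(-2 + n))
(12*(3/(-4)) + T(-5))*(-214 + 125) = (12*(3/(-4)) + 2*(-5)*(-2 - 5))*(-214 + 125) = (12*(3*(-1/4)) + 2*(-5)*(-7))*(-89) = (12*(-3/4) + 70)*(-89) = (-9 + 70)*(-89) = 61*(-89) = -5429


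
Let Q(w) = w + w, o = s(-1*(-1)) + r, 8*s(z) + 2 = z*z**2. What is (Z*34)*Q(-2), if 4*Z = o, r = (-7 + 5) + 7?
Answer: -663/4 ≈ -165.75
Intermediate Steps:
r = 5 (r = -2 + 7 = 5)
s(z) = -1/4 + z**3/8 (s(z) = -1/4 + (z*z**2)/8 = -1/4 + z**3/8)
o = 39/8 (o = (-1/4 + (-1*(-1))**3/8) + 5 = (-1/4 + (1/8)*1**3) + 5 = (-1/4 + (1/8)*1) + 5 = (-1/4 + 1/8) + 5 = -1/8 + 5 = 39/8 ≈ 4.8750)
Z = 39/32 (Z = (1/4)*(39/8) = 39/32 ≈ 1.2188)
Q(w) = 2*w
(Z*34)*Q(-2) = ((39/32)*34)*(2*(-2)) = (663/16)*(-4) = -663/4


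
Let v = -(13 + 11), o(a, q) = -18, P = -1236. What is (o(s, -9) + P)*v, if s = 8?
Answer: 30096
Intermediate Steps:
v = -24 (v = -1*24 = -24)
(o(s, -9) + P)*v = (-18 - 1236)*(-24) = -1254*(-24) = 30096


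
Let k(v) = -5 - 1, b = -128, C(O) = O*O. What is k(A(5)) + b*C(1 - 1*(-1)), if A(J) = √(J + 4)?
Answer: -518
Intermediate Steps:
C(O) = O²
A(J) = √(4 + J)
k(v) = -6
k(A(5)) + b*C(1 - 1*(-1)) = -6 - 128*(1 - 1*(-1))² = -6 - 128*(1 + 1)² = -6 - 128*2² = -6 - 128*4 = -6 - 512 = -518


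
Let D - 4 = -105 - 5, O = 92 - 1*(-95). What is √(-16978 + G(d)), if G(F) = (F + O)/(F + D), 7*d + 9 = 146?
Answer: 4*I*√3210355/55 ≈ 130.31*I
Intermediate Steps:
O = 187 (O = 92 + 95 = 187)
D = -106 (D = 4 + (-105 - 5) = 4 - 110 = -106)
d = 137/7 (d = -9/7 + (⅐)*146 = -9/7 + 146/7 = 137/7 ≈ 19.571)
G(F) = (187 + F)/(-106 + F) (G(F) = (F + 187)/(F - 106) = (187 + F)/(-106 + F))
√(-16978 + G(d)) = √(-16978 + (187 + 137/7)/(-106 + 137/7)) = √(-16978 + (1446/7)/(-605/7)) = √(-16978 - 7/605*1446/7) = √(-16978 - 1446/605) = √(-10273136/605) = 4*I*√3210355/55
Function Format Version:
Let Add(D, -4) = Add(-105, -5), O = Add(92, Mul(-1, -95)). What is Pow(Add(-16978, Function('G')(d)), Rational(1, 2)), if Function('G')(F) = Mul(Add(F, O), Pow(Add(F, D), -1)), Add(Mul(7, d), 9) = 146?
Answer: Mul(Rational(4, 55), I, Pow(3210355, Rational(1, 2))) ≈ Mul(130.31, I)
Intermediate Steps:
O = 187 (O = Add(92, 95) = 187)
D = -106 (D = Add(4, Add(-105, -5)) = Add(4, -110) = -106)
d = Rational(137, 7) (d = Add(Rational(-9, 7), Mul(Rational(1, 7), 146)) = Add(Rational(-9, 7), Rational(146, 7)) = Rational(137, 7) ≈ 19.571)
Function('G')(F) = Mul(Pow(Add(-106, F), -1), Add(187, F)) (Function('G')(F) = Mul(Add(F, 187), Pow(Add(F, -106), -1)) = Mul(Add(187, F), Pow(Add(-106, F), -1)) = Mul(Pow(Add(-106, F), -1), Add(187, F)))
Pow(Add(-16978, Function('G')(d)), Rational(1, 2)) = Pow(Add(-16978, Mul(Pow(Add(-106, Rational(137, 7)), -1), Add(187, Rational(137, 7)))), Rational(1, 2)) = Pow(Add(-16978, Mul(Pow(Rational(-605, 7), -1), Rational(1446, 7))), Rational(1, 2)) = Pow(Add(-16978, Mul(Rational(-7, 605), Rational(1446, 7))), Rational(1, 2)) = Pow(Add(-16978, Rational(-1446, 605)), Rational(1, 2)) = Pow(Rational(-10273136, 605), Rational(1, 2)) = Mul(Rational(4, 55), I, Pow(3210355, Rational(1, 2)))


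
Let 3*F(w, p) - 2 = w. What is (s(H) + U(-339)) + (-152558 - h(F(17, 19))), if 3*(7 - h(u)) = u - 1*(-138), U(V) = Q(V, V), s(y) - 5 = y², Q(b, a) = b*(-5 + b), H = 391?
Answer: 1052866/9 ≈ 1.1699e+5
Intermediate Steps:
F(w, p) = ⅔ + w/3
s(y) = 5 + y²
U(V) = V*(-5 + V)
h(u) = -39 - u/3 (h(u) = 7 - (u - 1*(-138))/3 = 7 - (u + 138)/3 = 7 - (138 + u)/3 = 7 + (-46 - u/3) = -39 - u/3)
(s(H) + U(-339)) + (-152558 - h(F(17, 19))) = ((5 + 391²) - 339*(-5 - 339)) + (-152558 - (-39 - (⅔ + (⅓)*17)/3)) = ((5 + 152881) - 339*(-344)) + (-152558 - (-39 - (⅔ + 17/3)/3)) = (152886 + 116616) + (-152558 - (-39 - ⅓*19/3)) = 269502 + (-152558 - (-39 - 19/9)) = 269502 + (-152558 - 1*(-370/9)) = 269502 + (-152558 + 370/9) = 269502 - 1372652/9 = 1052866/9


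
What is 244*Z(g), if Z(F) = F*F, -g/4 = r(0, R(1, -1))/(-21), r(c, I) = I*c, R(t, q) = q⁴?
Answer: 0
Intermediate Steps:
g = 0 (g = -4*(-1)⁴*0/(-21) = -4*1*0*(-1)/21 = -0*(-1)/21 = -4*0 = 0)
Z(F) = F²
244*Z(g) = 244*0² = 244*0 = 0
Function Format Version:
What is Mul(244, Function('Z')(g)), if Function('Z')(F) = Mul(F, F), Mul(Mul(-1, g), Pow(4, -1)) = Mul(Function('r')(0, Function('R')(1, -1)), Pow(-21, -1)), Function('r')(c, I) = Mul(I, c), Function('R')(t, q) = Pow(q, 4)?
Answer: 0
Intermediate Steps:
g = 0 (g = Mul(-4, Mul(Mul(Pow(-1, 4), 0), Pow(-21, -1))) = Mul(-4, Mul(Mul(1, 0), Rational(-1, 21))) = Mul(-4, Mul(0, Rational(-1, 21))) = Mul(-4, 0) = 0)
Function('Z')(F) = Pow(F, 2)
Mul(244, Function('Z')(g)) = Mul(244, Pow(0, 2)) = Mul(244, 0) = 0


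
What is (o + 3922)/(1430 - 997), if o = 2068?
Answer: 5990/433 ≈ 13.834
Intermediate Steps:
(o + 3922)/(1430 - 997) = (2068 + 3922)/(1430 - 997) = 5990/433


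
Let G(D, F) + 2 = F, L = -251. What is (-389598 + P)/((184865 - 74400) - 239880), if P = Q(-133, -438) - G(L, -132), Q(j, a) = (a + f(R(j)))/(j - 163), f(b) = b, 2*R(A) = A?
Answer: 230561679/76613680 ≈ 3.0094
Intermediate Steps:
G(D, F) = -2 + F
R(A) = A/2
Q(j, a) = (a + j/2)/(-163 + j) (Q(j, a) = (a + j/2)/(j - 163) = (a + j/2)/(-163 + j))
P = 80337/592 (P = (-438 + (1/2)*(-133))/(-163 - 133) - (-2 - 132) = (-438 - 133/2)/(-296) - 1*(-134) = -1/296*(-1009/2) + 134 = 1009/592 + 134 = 80337/592 ≈ 135.70)
(-389598 + P)/((184865 - 74400) - 239880) = (-389598 + 80337/592)/((184865 - 74400) - 239880) = -230561679/(592*(110465 - 239880)) = -230561679/592/(-129415) = -230561679/592*(-1/129415) = 230561679/76613680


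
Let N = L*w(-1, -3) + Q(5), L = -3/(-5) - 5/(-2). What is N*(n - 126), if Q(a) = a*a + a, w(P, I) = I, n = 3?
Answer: -25461/10 ≈ -2546.1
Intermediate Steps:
L = 31/10 (L = -3*(-⅕) - 5*(-½) = ⅗ + 5/2 = 31/10 ≈ 3.1000)
Q(a) = a + a² (Q(a) = a² + a = a + a²)
N = 207/10 (N = (31/10)*(-3) + 5*(1 + 5) = -93/10 + 5*6 = -93/10 + 30 = 207/10 ≈ 20.700)
N*(n - 126) = 207*(3 - 126)/10 = (207/10)*(-123) = -25461/10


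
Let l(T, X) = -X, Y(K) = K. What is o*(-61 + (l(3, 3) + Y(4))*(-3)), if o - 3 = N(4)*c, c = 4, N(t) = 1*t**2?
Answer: -4288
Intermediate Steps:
N(t) = t**2
o = 67 (o = 3 + 4**2*4 = 3 + 16*4 = 3 + 64 = 67)
o*(-61 + (l(3, 3) + Y(4))*(-3)) = 67*(-61 + (-1*3 + 4)*(-3)) = 67*(-61 + (-3 + 4)*(-3)) = 67*(-61 + 1*(-3)) = 67*(-61 - 3) = 67*(-64) = -4288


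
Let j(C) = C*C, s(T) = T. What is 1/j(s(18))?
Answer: 1/324 ≈ 0.0030864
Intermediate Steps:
j(C) = C²
1/j(s(18)) = 1/(18²) = 1/324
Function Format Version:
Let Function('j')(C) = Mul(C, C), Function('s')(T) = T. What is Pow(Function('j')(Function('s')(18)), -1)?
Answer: Rational(1, 324) ≈ 0.0030864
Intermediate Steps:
Function('j')(C) = Pow(C, 2)
Pow(Function('j')(Function('s')(18)), -1) = Pow(Pow(18, 2), -1) = Pow(324, -1) = Rational(1, 324)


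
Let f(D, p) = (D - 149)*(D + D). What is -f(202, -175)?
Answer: -21412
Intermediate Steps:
f(D, p) = 2*D*(-149 + D) (f(D, p) = (-149 + D)*(2*D) = 2*D*(-149 + D))
-f(202, -175) = -2*202*(-149 + 202) = -2*202*53 = -1*21412 = -21412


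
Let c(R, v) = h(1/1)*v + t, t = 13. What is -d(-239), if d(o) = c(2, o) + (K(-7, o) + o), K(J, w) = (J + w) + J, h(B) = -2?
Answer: 1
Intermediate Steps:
K(J, w) = w + 2*J
c(R, v) = 13 - 2*v (c(R, v) = -2*v + 13 = 13 - 2*v)
d(o) = -1 (d(o) = (13 - 2*o) + ((o + 2*(-7)) + o) = (13 - 2*o) + ((o - 14) + o) = (13 - 2*o) + ((-14 + o) + o) = (13 - 2*o) + (-14 + 2*o) = -1)
-d(-239) = -1*(-1) = 1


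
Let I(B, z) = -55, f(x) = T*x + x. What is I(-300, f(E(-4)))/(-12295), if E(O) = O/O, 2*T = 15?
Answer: 11/2459 ≈ 0.0044734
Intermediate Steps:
T = 15/2 (T = (½)*15 = 15/2 ≈ 7.5000)
E(O) = 1
f(x) = 17*x/2 (f(x) = 15*x/2 + x = 17*x/2)
I(-300, f(E(-4)))/(-12295) = -55/(-12295) = -55*(-1/12295) = 11/2459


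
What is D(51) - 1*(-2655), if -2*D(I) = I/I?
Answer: 5309/2 ≈ 2654.5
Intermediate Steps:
D(I) = -1/2 (D(I) = -I/(2*I) = -1/2*1 = -1/2)
D(51) - 1*(-2655) = -1/2 - 1*(-2655) = -1/2 + 2655 = 5309/2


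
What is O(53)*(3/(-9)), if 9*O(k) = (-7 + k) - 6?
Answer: -40/27 ≈ -1.4815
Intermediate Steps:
O(k) = -13/9 + k/9 (O(k) = ((-7 + k) - 6)/9 = (-13 + k)/9 = -13/9 + k/9)
O(53)*(3/(-9)) = (-13/9 + (1/9)*53)*(3/(-9)) = (-13/9 + 53/9)*(3*(-1/9)) = (40/9)*(-1/3) = -40/27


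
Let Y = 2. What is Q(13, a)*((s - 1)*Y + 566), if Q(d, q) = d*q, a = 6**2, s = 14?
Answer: 277056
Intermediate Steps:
a = 36
Q(13, a)*((s - 1)*Y + 566) = (13*36)*((14 - 1)*2 + 566) = 468*(13*2 + 566) = 468*(26 + 566) = 468*592 = 277056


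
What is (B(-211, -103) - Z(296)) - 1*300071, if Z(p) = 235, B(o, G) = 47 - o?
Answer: -300048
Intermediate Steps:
(B(-211, -103) - Z(296)) - 1*300071 = ((47 - 1*(-211)) - 1*235) - 1*300071 = ((47 + 211) - 235) - 300071 = (258 - 235) - 300071 = 23 - 300071 = -300048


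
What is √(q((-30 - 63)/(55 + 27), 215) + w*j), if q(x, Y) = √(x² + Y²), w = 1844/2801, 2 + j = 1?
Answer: √(-34729755856 + 643339282*√310825549)/229682 ≈ 14.641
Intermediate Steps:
j = -1 (j = -2 + 1 = -1)
w = 1844/2801 (w = 1844*(1/2801) = 1844/2801 ≈ 0.65834)
q(x, Y) = √(Y² + x²)
√(q((-30 - 63)/(55 + 27), 215) + w*j) = √(√(215² + ((-30 - 63)/(55 + 27))²) + (1844/2801)*(-1)) = √(√(46225 + (-93/82)²) - 1844/2801) = √(√(46225 + 8649/6724) - 1844/2801) = √(√(310825549/6724) - 1844/2801) = √(√310825549/82 - 1844/2801) = √(-1844/2801 + √310825549/82)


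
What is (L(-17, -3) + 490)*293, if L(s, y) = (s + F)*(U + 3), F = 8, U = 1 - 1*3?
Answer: 140933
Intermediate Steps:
U = -2 (U = 1 - 3 = -2)
L(s, y) = 8 + s (L(s, y) = (s + 8)*(-2 + 3) = (8 + s)*1 = 8 + s)
(L(-17, -3) + 490)*293 = ((8 - 17) + 490)*293 = (-9 + 490)*293 = 481*293 = 140933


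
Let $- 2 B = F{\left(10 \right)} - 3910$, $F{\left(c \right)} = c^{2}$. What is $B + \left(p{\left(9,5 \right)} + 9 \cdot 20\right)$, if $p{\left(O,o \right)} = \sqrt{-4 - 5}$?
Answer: $2085 + 3 i \approx 2085.0 + 3.0 i$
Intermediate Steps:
$p{\left(O,o \right)} = 3 i$ ($p{\left(O,o \right)} = \sqrt{-9} = 3 i$)
$B = 1905$ ($B = - \frac{10^{2} - 3910}{2} = - \frac{100 - 3910}{2} = \left(- \frac{1}{2}\right) \left(-3810\right) = 1905$)
$B + \left(p{\left(9,5 \right)} + 9 \cdot 20\right) = 1905 + \left(3 i + 9 \cdot 20\right) = 1905 + \left(3 i + 180\right) = 1905 + \left(180 + 3 i\right) = 2085 + 3 i$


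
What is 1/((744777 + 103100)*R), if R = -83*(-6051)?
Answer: 1/425831809341 ≈ 2.3483e-12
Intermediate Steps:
R = 502233
1/((744777 + 103100)*R) = 1/((744777 + 103100)*502233) = (1/502233)/847877 = (1/847877)*(1/502233) = 1/425831809341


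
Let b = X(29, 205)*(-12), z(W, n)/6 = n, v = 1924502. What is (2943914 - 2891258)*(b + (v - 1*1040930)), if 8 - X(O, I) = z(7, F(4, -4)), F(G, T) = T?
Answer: 46505147328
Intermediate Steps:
z(W, n) = 6*n
X(O, I) = 32 (X(O, I) = 8 - 6*(-4) = 8 - 1*(-24) = 8 + 24 = 32)
b = -384 (b = 32*(-12) = -384)
(2943914 - 2891258)*(b + (v - 1*1040930)) = (2943914 - 2891258)*(-384 + (1924502 - 1*1040930)) = 52656*(-384 + (1924502 - 1040930)) = 52656*(-384 + 883572) = 52656*883188 = 46505147328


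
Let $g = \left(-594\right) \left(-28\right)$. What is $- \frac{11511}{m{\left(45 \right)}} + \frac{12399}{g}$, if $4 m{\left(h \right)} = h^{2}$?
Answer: $- \frac{3048131}{138600} \approx -21.992$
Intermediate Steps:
$m{\left(h \right)} = \frac{h^{2}}{4}$
$g = 16632$
$- \frac{11511}{m{\left(45 \right)}} + \frac{12399}{g} = - \frac{11511}{\frac{1}{4} \cdot 45^{2}} + \frac{12399}{16632} = - \frac{11511}{\frac{1}{4} \cdot 2025} + 12399 \cdot \frac{1}{16632} = - \frac{11511}{\frac{2025}{4}} + \frac{4133}{5544} = \left(-11511\right) \frac{4}{2025} + \frac{4133}{5544} = - \frac{5116}{225} + \frac{4133}{5544} = - \frac{3048131}{138600}$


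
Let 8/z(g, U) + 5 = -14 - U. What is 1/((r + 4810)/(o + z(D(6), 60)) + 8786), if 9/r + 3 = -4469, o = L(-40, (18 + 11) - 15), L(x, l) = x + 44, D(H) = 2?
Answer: 1377376/13800940105 ≈ 9.9803e-5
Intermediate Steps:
L(x, l) = 44 + x
z(g, U) = 8/(-19 - U) (z(g, U) = 8/(-5 + (-14 - U)) = 8/(-19 - U))
o = 4 (o = 44 - 40 = 4)
r = -9/4472 (r = 9/(-3 - 4469) = 9/(-4472) = 9*(-1/4472) = -9/4472 ≈ -0.0020125)
1/((r + 4810)/(o + z(D(6), 60)) + 8786) = 1/((-9/4472 + 4810)/(4 - 8/(19 + 60)) + 8786) = 1/(21510311/(4472*(4 - 8/79)) + 8786) = 1/(21510311/(4472*(308/79)) + 8786) = 1/((21510311/4472)*(79/308) + 8786) = 1/(1699314569/1377376 + 8786) = 1/(13800940105/1377376) = 1377376/13800940105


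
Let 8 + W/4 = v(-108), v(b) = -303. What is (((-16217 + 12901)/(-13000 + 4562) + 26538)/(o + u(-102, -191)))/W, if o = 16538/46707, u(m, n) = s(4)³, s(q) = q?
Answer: -653696459295/1971959431337 ≈ -0.33150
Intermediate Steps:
u(m, n) = 64 (u(m, n) = 4³ = 64)
o = 16538/46707 (o = 16538*(1/46707) = 16538/46707 ≈ 0.35408)
W = -1244 (W = -32 + 4*(-303) = -32 - 1212 = -1244)
(((-16217 + 12901)/(-13000 + 4562) + 26538)/(o + u(-102, -191)))/W = (((-16217 + 12901)/(-13000 + 4562) + 26538)/(16538/46707 + 64))/(-1244) = ((-3316/(-8438) + 26538)/(3005786/46707))*(-1/1244) = ((-3316*(-1/8438) + 26538)*(46707/3005786))*(-1/1244) = ((1658/4219 + 26538)*(46707/3005786))*(-1/1244) = ((111965480/4219)*(46707/3005786))*(-1/1244) = (2614785837180/6340705567)*(-1/1244) = -653696459295/1971959431337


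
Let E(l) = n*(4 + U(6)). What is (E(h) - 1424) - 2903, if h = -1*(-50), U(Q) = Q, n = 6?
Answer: -4267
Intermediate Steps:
h = 50
E(l) = 60 (E(l) = 6*(4 + 6) = 6*10 = 60)
(E(h) - 1424) - 2903 = (60 - 1424) - 2903 = -1364 - 2903 = -4267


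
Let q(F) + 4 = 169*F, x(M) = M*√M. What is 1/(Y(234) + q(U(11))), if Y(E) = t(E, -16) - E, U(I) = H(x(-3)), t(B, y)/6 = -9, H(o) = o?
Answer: I/(-292*I + 507*√3) ≈ -0.00034096 + 0.0010254*I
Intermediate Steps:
x(M) = M^(3/2)
t(B, y) = -54 (t(B, y) = 6*(-9) = -54)
U(I) = -3*I*√3 (U(I) = (-3)^(3/2) = -3*I*√3)
Y(E) = -54 - E
q(F) = -4 + 169*F
1/(Y(234) + q(U(11))) = 1/((-54 - 1*234) + (-4 + 169*(-3*I*√3))) = 1/((-54 - 234) + (-4 - 507*I*√3)) = 1/(-288 + (-4 - 507*I*√3)) = 1/(-292 - 507*I*√3)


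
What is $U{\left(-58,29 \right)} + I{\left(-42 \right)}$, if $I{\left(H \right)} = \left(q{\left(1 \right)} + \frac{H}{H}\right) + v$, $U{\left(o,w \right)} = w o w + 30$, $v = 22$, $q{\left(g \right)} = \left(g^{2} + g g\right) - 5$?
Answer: $-48728$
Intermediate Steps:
$q{\left(g \right)} = -5 + 2 g^{2}$ ($q{\left(g \right)} = \left(g^{2} + g^{2}\right) - 5 = 2 g^{2} - 5 = -5 + 2 g^{2}$)
$U{\left(o,w \right)} = 30 + o w^{2}$ ($U{\left(o,w \right)} = o w w + 30 = o w^{2} + 30 = 30 + o w^{2}$)
$I{\left(H \right)} = 20$ ($I{\left(H \right)} = \left(\left(-5 + 2 \cdot 1^{2}\right) + \frac{H}{H}\right) + 22 = \left(\left(-5 + 2 \cdot 1\right) + 1\right) + 22 = \left(\left(-5 + 2\right) + 1\right) + 22 = \left(-3 + 1\right) + 22 = -2 + 22 = 20$)
$U{\left(-58,29 \right)} + I{\left(-42 \right)} = \left(30 - 58 \cdot 29^{2}\right) + 20 = \left(30 - 48778\right) + 20 = -48748 + 20 = -48728$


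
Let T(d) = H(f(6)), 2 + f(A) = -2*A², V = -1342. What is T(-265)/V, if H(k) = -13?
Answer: 13/1342 ≈ 0.0096870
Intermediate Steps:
f(A) = -2 - 2*A²
T(d) = -13
T(-265)/V = -13/(-1342) = -13*(-1/1342) = 13/1342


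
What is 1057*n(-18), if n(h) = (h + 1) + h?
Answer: -36995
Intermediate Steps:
n(h) = 1 + 2*h (n(h) = (1 + h) + h = 1 + 2*h)
1057*n(-18) = 1057*(1 + 2*(-18)) = 1057*(1 - 36) = 1057*(-35) = -36995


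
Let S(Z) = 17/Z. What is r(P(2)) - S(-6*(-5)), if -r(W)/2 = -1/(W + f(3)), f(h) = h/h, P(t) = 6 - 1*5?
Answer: 13/30 ≈ 0.43333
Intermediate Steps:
P(t) = 1 (P(t) = 6 - 5 = 1)
f(h) = 1
r(W) = 2/(1 + W) (r(W) = -(-2)/(W + 1) = -(-2)/(1 + W) = 2/(1 + W))
r(P(2)) - S(-6*(-5)) = 2/(1 + 1) - 17/((-6*(-5))) = 2/2 - 17/30 = 2*(½) - 17/30 = 1 - 1*17/30 = 1 - 17/30 = 13/30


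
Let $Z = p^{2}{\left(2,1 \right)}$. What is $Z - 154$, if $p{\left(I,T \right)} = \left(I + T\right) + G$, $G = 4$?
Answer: $-105$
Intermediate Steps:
$p{\left(I,T \right)} = 4 + I + T$ ($p{\left(I,T \right)} = \left(I + T\right) + 4 = 4 + I + T$)
$Z = 49$ ($Z = \left(4 + 2 + 1\right)^{2} = 7^{2} = 49$)
$Z - 154 = 49 - 154 = -105$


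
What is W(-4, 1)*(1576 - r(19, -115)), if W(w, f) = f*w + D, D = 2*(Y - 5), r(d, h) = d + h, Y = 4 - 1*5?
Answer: -26752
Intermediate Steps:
Y = -1 (Y = 4 - 5 = -1)
D = -12 (D = 2*(-1 - 5) = 2*(-6) = -12)
W(w, f) = -12 + f*w (W(w, f) = f*w - 12 = -12 + f*w)
W(-4, 1)*(1576 - r(19, -115)) = (-12 + 1*(-4))*(1576 - (19 - 115)) = (-12 - 4)*(1576 - 1*(-96)) = -16*(1576 + 96) = -16*1672 = -26752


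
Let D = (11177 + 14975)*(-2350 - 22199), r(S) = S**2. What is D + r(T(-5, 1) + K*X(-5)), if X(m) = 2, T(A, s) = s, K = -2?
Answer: -642005439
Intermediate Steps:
D = -642005448 (D = 26152*(-24549) = -642005448)
D + r(T(-5, 1) + K*X(-5)) = -642005448 + (1 - 2*2)**2 = -642005448 + (1 - 4)**2 = -642005448 + (-3)**2 = -642005448 + 9 = -642005439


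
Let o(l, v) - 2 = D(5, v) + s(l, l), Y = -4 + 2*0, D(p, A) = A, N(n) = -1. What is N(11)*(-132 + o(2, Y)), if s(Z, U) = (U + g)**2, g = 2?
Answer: 118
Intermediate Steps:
Y = -4 (Y = -4 + 0 = -4)
s(Z, U) = (2 + U)**2 (s(Z, U) = (U + 2)**2 = (2 + U)**2)
o(l, v) = 2 + v + (2 + l)**2 (o(l, v) = 2 + (v + (2 + l)**2) = 2 + v + (2 + l)**2)
N(11)*(-132 + o(2, Y)) = -(-132 + (2 - 4 + (2 + 2)**2)) = -(-132 + (2 - 4 + 4**2)) = -(-132 + (2 - 4 + 16)) = -(-132 + 14) = -1*(-118) = 118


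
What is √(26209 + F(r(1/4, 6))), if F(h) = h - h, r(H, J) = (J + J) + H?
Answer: √26209 ≈ 161.89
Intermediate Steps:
r(H, J) = H + 2*J (r(H, J) = 2*J + H = H + 2*J)
F(h) = 0
√(26209 + F(r(1/4, 6))) = √(26209 + 0) = √26209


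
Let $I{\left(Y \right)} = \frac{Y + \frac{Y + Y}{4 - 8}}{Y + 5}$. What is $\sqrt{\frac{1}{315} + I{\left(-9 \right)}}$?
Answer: $\frac{\sqrt{199010}}{420} \approx 1.0622$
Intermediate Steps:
$I{\left(Y \right)} = \frac{Y}{2 \left(5 + Y\right)}$ ($I{\left(Y \right)} = \frac{Y + \frac{2 Y}{-4}}{5 + Y} = \frac{Y + 2 Y \left(- \frac{1}{4}\right)}{5 + Y} = \frac{Y - \frac{Y}{2}}{5 + Y} = \frac{\frac{1}{2} Y}{5 + Y} = \frac{Y}{2 \left(5 + Y\right)}$)
$\sqrt{\frac{1}{315} + I{\left(-9 \right)}} = \sqrt{\frac{1}{315} + \frac{1}{2} \left(-9\right) \frac{1}{5 - 9}} = \sqrt{\frac{1}{315} + \frac{1}{2} \left(-9\right) \frac{1}{-4}} = \sqrt{\frac{1}{315} + \frac{1}{2} \left(-9\right) \left(- \frac{1}{4}\right)} = \sqrt{\frac{1}{315} + \frac{9}{8}} = \sqrt{\frac{2843}{2520}} = \frac{\sqrt{199010}}{420}$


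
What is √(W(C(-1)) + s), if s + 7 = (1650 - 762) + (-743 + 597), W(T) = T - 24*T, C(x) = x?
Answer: √758 ≈ 27.532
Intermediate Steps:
W(T) = -23*T
s = 735 (s = -7 + ((1650 - 762) + (-743 + 597)) = -7 + (888 - 146) = -7 + 742 = 735)
√(W(C(-1)) + s) = √(-23*(-1) + 735) = √(23 + 735) = √758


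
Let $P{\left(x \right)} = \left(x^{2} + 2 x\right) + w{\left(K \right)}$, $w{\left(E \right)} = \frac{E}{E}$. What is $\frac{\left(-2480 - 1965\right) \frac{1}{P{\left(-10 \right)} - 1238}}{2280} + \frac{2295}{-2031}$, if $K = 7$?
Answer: $- \frac{403006027}{357179784} \approx -1.1283$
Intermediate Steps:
$w{\left(E \right)} = 1$
$P{\left(x \right)} = 1 + x^{2} + 2 x$ ($P{\left(x \right)} = \left(x^{2} + 2 x\right) + 1 = 1 + x^{2} + 2 x$)
$\frac{\left(-2480 - 1965\right) \frac{1}{P{\left(-10 \right)} - 1238}}{2280} + \frac{2295}{-2031} = \frac{\left(-2480 - 1965\right) \frac{1}{\left(1 + \left(-10\right)^{2} + 2 \left(-10\right)\right) - 1238}}{2280} + \frac{2295}{-2031} = - \frac{4445}{\left(1 + 100 - 20\right) - 1238} \cdot \frac{1}{2280} + 2295 \left(- \frac{1}{2031}\right) = - \frac{4445}{81 - 1238} \cdot \frac{1}{2280} - \frac{765}{677} = - \frac{4445}{-1157} \cdot \frac{1}{2280} - \frac{765}{677} = \left(-4445\right) \left(- \frac{1}{1157}\right) \frac{1}{2280} - \frac{765}{677} = \frac{4445}{1157} \cdot \frac{1}{2280} - \frac{765}{677} = \frac{889}{527592} - \frac{765}{677} = - \frac{403006027}{357179784}$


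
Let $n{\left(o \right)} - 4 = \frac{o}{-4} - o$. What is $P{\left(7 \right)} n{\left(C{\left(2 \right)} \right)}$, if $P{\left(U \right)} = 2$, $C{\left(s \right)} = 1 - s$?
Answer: $\frac{21}{2} \approx 10.5$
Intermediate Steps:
$n{\left(o \right)} = 4 - \frac{5 o}{4}$ ($n{\left(o \right)} = 4 - \left(o - \frac{o}{-4}\right) = 4 - \left(o - o \left(- \frac{1}{4}\right)\right) = 4 - \frac{5 o}{4}$)
$P{\left(7 \right)} n{\left(C{\left(2 \right)} \right)} = 2 \left(4 - \frac{5 \left(1 - 2\right)}{4}\right) = 2 \left(4 - - \frac{5}{4}\right) = 2 \left(4 + \frac{5}{4}\right) = 2 \cdot \frac{21}{4} = \frac{21}{2}$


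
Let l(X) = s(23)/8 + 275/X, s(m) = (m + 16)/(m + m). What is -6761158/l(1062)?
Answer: -1321184362464/71309 ≈ -1.8528e+7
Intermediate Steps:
s(m) = (16 + m)/(2*m) (s(m) = (16 + m)/((2*m)) = (16 + m)*(1/(2*m)) = (16 + m)/(2*m))
l(X) = 39/368 + 275/X (l(X) = ((½)*(16 + 23)/23)/8 + 275/X = ((½)*(1/23)*39)*(⅛) + 275/X = (39/46)*(⅛) + 275/X = 39/368 + 275/X)
-6761158/l(1062) = -6761158/(39/368 + 275/1062) = -6761158/71309/195408 = -6761158*195408/71309 = -1321184362464/71309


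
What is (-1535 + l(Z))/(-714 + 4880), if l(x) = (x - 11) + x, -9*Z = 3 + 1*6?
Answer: -774/2083 ≈ -0.37158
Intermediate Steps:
Z = -1 (Z = -(3 + 1*6)/9 = -(3 + 6)/9 = -⅑*9 = -1)
l(x) = -11 + 2*x (l(x) = (-11 + x) + x = -11 + 2*x)
(-1535 + l(Z))/(-714 + 4880) = (-1535 + (-11 + 2*(-1)))/(-714 + 4880) = (-1535 + (-11 - 2))/4166 = (-1535 - 13)*(1/4166) = -1548*1/4166 = -774/2083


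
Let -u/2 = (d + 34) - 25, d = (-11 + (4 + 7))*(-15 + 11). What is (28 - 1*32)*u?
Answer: 72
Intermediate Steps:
d = 0 (d = (-11 + 11)*(-4) = 0*(-4) = 0)
u = -18 (u = -2*((0 + 34) - 25) = -2*(34 - 25) = -2*9 = -18)
(28 - 1*32)*u = (28 - 1*32)*(-18) = (28 - 32)*(-18) = -4*(-18) = 72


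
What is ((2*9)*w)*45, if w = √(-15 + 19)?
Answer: 1620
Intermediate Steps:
w = 2 (w = √4 = 2)
((2*9)*w)*45 = ((2*9)*2)*45 = (18*2)*45 = 36*45 = 1620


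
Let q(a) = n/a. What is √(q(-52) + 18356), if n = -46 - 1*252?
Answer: 309*√130/26 ≈ 135.51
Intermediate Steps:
n = -298 (n = -46 - 252 = -298)
q(a) = -298/a
√(q(-52) + 18356) = √(-298/(-52) + 18356) = √(-298*(-1/52) + 18356) = √(149/26 + 18356) = √(477405/26) = 309*√130/26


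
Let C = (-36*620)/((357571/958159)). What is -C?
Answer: 21386108880/357571 ≈ 59809.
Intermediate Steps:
C = -21386108880/357571 (C = -22320/(357571*(1/958159)) = -22320/357571/958159 = -22320*958159/357571 = -21386108880/357571 ≈ -59809.)
-C = -1*(-21386108880/357571) = 21386108880/357571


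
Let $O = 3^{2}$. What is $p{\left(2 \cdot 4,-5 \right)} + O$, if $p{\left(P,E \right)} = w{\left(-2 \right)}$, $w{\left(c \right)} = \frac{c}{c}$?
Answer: $10$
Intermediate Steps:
$O = 9$
$w{\left(c \right)} = 1$
$p{\left(P,E \right)} = 1$
$p{\left(2 \cdot 4,-5 \right)} + O = 1 + 9 = 10$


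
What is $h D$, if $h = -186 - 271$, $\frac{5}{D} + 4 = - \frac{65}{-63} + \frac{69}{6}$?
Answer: $- \frac{57582}{215} \approx -267.82$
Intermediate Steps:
$D = \frac{126}{215}$ ($D = \frac{5}{-4 + \left(- \frac{65}{-63} + \frac{69}{6}\right)} = \frac{5}{-4 + \left(\left(-65\right) \left(- \frac{1}{63}\right) + 69 \cdot \frac{1}{6}\right)} = \frac{5}{-4 + \left(\frac{65}{63} + \frac{23}{2}\right)} = \frac{5}{-4 + \frac{1579}{126}} = \frac{5}{\frac{1075}{126}} = 5 \cdot \frac{126}{1075} = \frac{126}{215} \approx 0.58605$)
$h = -457$
$h D = \left(-457\right) \frac{126}{215} = - \frac{57582}{215}$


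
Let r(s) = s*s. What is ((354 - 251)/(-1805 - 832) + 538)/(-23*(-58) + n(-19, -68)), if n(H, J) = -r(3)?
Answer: 1418603/3494025 ≈ 0.40601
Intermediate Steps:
r(s) = s**2
n(H, J) = -9 (n(H, J) = -1*3**2 = -1*9 = -9)
((354 - 251)/(-1805 - 832) + 538)/(-23*(-58) + n(-19, -68)) = ((354 - 251)/(-1805 - 832) + 538)/(-23*(-58) - 9) = (103/(-2637) + 538)/(1334 - 9) = (103*(-1/2637) + 538)/1325 = (-103/2637 + 538)*(1/1325) = (1418603/2637)*(1/1325) = 1418603/3494025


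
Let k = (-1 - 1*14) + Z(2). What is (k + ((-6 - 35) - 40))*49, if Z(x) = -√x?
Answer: -4704 - 49*√2 ≈ -4773.3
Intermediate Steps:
k = -15 - √2 (k = (-1 - 1*14) - √2 = (-1 - 14) - √2 = -15 - √2 ≈ -16.414)
(k + ((-6 - 35) - 40))*49 = ((-15 - √2) + ((-6 - 35) - 40))*49 = ((-15 - √2) + (-41 - 40))*49 = ((-15 - √2) - 81)*49 = (-96 - √2)*49 = -4704 - 49*√2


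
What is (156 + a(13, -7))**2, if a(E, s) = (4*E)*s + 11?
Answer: 38809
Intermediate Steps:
a(E, s) = 11 + 4*E*s (a(E, s) = 4*E*s + 11 = 11 + 4*E*s)
(156 + a(13, -7))**2 = (156 + (11 + 4*13*(-7)))**2 = (156 + (11 - 364))**2 = (156 - 353)**2 = (-197)**2 = 38809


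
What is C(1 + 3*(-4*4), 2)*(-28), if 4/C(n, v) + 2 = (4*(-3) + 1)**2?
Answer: -16/17 ≈ -0.94118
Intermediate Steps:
C(n, v) = 4/119 (C(n, v) = 4/(-2 + (4*(-3) + 1)**2) = 4/(-2 + (-12 + 1)**2) = 4/(-2 + (-11)**2) = 4/(-2 + 121) = 4/119)
C(1 + 3*(-4*4), 2)*(-28) = (4/119)*(-28) = -16/17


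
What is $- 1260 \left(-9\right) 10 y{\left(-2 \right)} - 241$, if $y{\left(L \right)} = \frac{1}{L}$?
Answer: $-56941$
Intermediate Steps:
$- 1260 \left(-9\right) 10 y{\left(-2 \right)} - 241 = - 1260 \frac{\left(-9\right) 10}{-2} - 241 = - 1260 \left(\left(-90\right) \left(- \frac{1}{2}\right)\right) - 241 = \left(-1260\right) 45 - 241 = -56700 - 241 = -56941$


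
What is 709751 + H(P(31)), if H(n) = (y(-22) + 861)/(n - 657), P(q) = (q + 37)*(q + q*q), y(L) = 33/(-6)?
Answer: 94821315809/133598 ≈ 7.0975e+5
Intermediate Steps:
y(L) = -11/2 (y(L) = 33*(-⅙) = -11/2)
P(q) = (37 + q)*(q + q²)
H(n) = 1711/(2*(-657 + n)) (H(n) = (-11/2 + 861)/(n - 657) = 1711/(2*(-657 + n)))
709751 + H(P(31)) = 709751 + 1711/(2*(-657 + 31*(37 + 31² + 38*31))) = 709751 + 1711/(2*(-657 + 31*(37 + 961 + 1178))) = 709751 + 1711/(2*(-657 + 31*2176)) = 709751 + 1711/(2*(-657 + 67456)) = 709751 + (1711/2)/66799 = 709751 + (1711/2)*(1/66799) = 709751 + 1711/133598 = 94821315809/133598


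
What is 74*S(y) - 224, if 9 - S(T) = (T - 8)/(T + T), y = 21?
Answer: 8801/21 ≈ 419.10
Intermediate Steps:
S(T) = 9 - (-8 + T)/(2*T) (S(T) = 9 - (T - 8)/(T + T) = 9 - (-8 + T)/(2*T))
74*S(y) - 224 = 74*(17/2 + 4/21) - 224 = 74*(365/42) - 224 = 13505/21 - 224 = 8801/21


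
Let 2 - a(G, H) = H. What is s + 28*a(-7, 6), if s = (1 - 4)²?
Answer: -103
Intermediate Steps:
a(G, H) = 2 - H
s = 9 (s = (-3)² = 9)
s + 28*a(-7, 6) = 9 + 28*(2 - 1*6) = 9 + 28*(2 - 6) = 9 + 28*(-4) = 9 - 112 = -103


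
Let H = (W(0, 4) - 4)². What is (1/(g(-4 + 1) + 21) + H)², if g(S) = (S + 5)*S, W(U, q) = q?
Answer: 1/225 ≈ 0.0044444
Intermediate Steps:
g(S) = S*(5 + S) (g(S) = (5 + S)*S = S*(5 + S))
H = 0 (H = (4 - 4)² = 0² = 0)
(1/(g(-4 + 1) + 21) + H)² = (1/((-4 + 1)*(5 + (-4 + 1)) + 21) + 0)² = (1/(-3*(5 - 3) + 21) + 0)² = (1/(-3*2 + 21) + 0)² = (1/(-6 + 21) + 0)² = (1/15 + 0)² = (1/15)² = 1/225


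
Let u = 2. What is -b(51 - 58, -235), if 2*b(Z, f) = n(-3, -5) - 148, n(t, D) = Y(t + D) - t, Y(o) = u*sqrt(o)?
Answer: 145/2 - 2*I*sqrt(2) ≈ 72.5 - 2.8284*I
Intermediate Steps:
Y(o) = 2*sqrt(o)
n(t, D) = -t + 2*sqrt(D + t) (n(t, D) = 2*sqrt(t + D) - t = 2*sqrt(D + t) - t = -t + 2*sqrt(D + t))
b(Z, f) = -145/2 + 2*I*sqrt(2) (b(Z, f) = ((-1*(-3) + 2*sqrt(-5 - 3)) - 148)/2 = ((3 + 2*sqrt(-8)) - 148)/2 = ((3 + 2*(2*I*sqrt(2))) - 148)/2 = ((3 + 4*I*sqrt(2)) - 148)/2 = (-145 + 4*I*sqrt(2))/2 = -145/2 + 2*I*sqrt(2))
-b(51 - 58, -235) = -(-145/2 + 2*I*sqrt(2)) = 145/2 - 2*I*sqrt(2)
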